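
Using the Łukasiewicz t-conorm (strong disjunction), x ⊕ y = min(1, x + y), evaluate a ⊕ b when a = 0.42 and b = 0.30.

a ⊕ b = min(1, 0.42 + 0.30) = min(1, 0.72) = 0.72
For comparison, the Gödel t-conorm max(x, y) would give 0.42.

0.72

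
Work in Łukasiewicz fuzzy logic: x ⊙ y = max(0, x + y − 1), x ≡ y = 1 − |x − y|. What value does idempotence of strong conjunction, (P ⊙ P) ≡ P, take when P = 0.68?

P ⊙ P = max(0, 0.68 + 0.68 − 1) = max(0, 0.36) = 0.36
(P ⊙ P) ≡ P = 1 − |0.36 − 0.68| = 1 − 0.32 = 0.68
(The value 0.68 < 1 shows this instance is not satisfied; fails in Ł∞ since a ⊗ a = max(0, 2a−1) ≠ a in general.)

0.68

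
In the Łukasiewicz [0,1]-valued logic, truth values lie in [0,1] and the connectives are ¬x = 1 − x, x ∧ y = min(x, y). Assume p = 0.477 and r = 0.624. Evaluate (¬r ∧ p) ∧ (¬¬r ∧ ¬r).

0.376

¬r = 1 − 0.624 = 0.376
¬r ∧ p = min(0.376, 0.477) = 0.376
¬¬r = 1 − 0.376 = 0.624
¬¬r ∧ ¬r = min(0.624, 0.376) = 0.376
(¬r ∧ p) ∧ (¬¬r ∧ ¬r) = min(0.376, 0.376) = 0.376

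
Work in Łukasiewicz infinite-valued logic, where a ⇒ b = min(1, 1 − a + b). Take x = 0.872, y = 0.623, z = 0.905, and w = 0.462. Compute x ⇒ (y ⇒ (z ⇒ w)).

z ⇒ w = min(1, 1 − 0.905 + 0.462) = min(1, 0.557) = 0.557
y ⇒ (z ⇒ w) = min(1, 1 − 0.623 + 0.557) = min(1, 0.934) = 0.934
x ⇒ (y ⇒ (z ⇒ w)) = min(1, 1 − 0.872 + 0.934) = min(1, 1.062) = 1.000

1.000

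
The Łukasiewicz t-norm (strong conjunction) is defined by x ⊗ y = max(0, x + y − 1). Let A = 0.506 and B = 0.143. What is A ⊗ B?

0.000

A ⊗ B = max(0, 0.506 + 0.143 − 1) = max(0, -0.351) = 0.000
For comparison, the Gödel (minimum) t-norm min(x, y) would give 0.143.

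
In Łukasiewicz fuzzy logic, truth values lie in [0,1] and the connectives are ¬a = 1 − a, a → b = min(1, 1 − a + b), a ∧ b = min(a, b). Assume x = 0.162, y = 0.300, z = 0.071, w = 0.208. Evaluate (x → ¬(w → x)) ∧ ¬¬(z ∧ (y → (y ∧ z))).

w → x = min(1, 1 − 0.208 + 0.162) = min(1, 0.954) = 0.954
¬(w → x) = 1 − 0.954 = 0.046
x → ¬(w → x) = min(1, 1 − 0.162 + 0.046) = min(1, 0.884) = 0.884
y ∧ z = min(0.300, 0.071) = 0.071
y → (y ∧ z) = min(1, 1 − 0.300 + 0.071) = min(1, 0.771) = 0.771
z ∧ (y → (y ∧ z)) = min(0.071, 0.771) = 0.071
¬(z ∧ (y → (y ∧ z))) = 1 − 0.071 = 0.929
¬¬(z ∧ (y → (y ∧ z))) = 1 − 0.929 = 0.071
(x → ¬(w → x)) ∧ ¬¬(z ∧ (y → (y ∧ z))) = min(0.884, 0.071) = 0.071

0.071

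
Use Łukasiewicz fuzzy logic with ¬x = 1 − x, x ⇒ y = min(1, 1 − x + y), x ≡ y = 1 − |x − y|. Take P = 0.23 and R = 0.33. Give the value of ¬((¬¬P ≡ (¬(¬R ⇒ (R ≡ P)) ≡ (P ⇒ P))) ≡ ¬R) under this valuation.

0.10

¬P = 1 − 0.23 = 0.77
¬¬P = 1 − 0.77 = 0.23
¬R = 1 − 0.33 = 0.67
R ≡ P = 1 − |0.33 − 0.23| = 1 − 0.10 = 0.90
¬R ⇒ (R ≡ P) = min(1, 1 − 0.67 + 0.90) = min(1, 1.23) = 1.00
¬(¬R ⇒ (R ≡ P)) = 1 − 1.00 = 0.00
P ⇒ P = min(1, 1 − 0.23 + 0.23) = min(1, 1.00) = 1.00
¬(¬R ⇒ (R ≡ P)) ≡ (P ⇒ P) = 1 − |0.00 − 1.00| = 1 − 1.00 = 0.00
¬¬P ≡ (¬(¬R ⇒ (R ≡ P)) ≡ (P ⇒ P)) = 1 − |0.23 − 0.00| = 1 − 0.23 = 0.77
(¬¬P ≡ (¬(¬R ⇒ (R ≡ P)) ≡ (P ⇒ P))) ≡ ¬R = 1 − |0.77 − 0.67| = 1 − 0.10 = 0.90
¬((¬¬P ≡ (¬(¬R ⇒ (R ≡ P)) ≡ (P ⇒ P))) ≡ ¬R) = 1 − 0.90 = 0.10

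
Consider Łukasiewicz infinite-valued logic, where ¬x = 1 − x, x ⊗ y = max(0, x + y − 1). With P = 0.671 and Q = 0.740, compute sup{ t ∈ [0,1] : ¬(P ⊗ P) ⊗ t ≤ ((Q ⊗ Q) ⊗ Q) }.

0.562

P ⊗ P = max(0, 0.671 + 0.671 − 1) = max(0, 0.342) = 0.342
¬(P ⊗ P) = 1 − 0.342 = 0.658
So the left factor is ¬(P ⊗ P) = 0.658.
Q ⊗ Q = max(0, 0.740 + 0.740 − 1) = max(0, 0.480) = 0.480
(Q ⊗ Q) ⊗ Q = max(0, 0.480 + 0.740 − 1) = max(0, 0.220) = 0.220
So the right-hand bound is (Q ⊗ Q) ⊗ Q = 0.220.
The residuum of the Łukasiewicz t-norm gives the supremum: min(1, 1 − 0.658 + 0.220).
1 − 0.658 + 0.220 = 0.562, so t = min(1, 0.562) = 0.562.
Check: 0.658 ⊗ 0.562 = max(0, 0.220) = 0.220 ≤ 0.220.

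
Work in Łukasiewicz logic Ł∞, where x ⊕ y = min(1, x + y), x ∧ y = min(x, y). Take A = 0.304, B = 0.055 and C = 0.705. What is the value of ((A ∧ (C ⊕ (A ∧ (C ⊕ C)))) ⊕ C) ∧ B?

C ⊕ C = min(1, 0.705 + 0.705) = min(1, 1.410) = 1.000
A ∧ (C ⊕ C) = min(0.304, 1.000) = 0.304
C ⊕ (A ∧ (C ⊕ C)) = min(1, 0.705 + 0.304) = min(1, 1.009) = 1.000
A ∧ (C ⊕ (A ∧ (C ⊕ C))) = min(0.304, 1.000) = 0.304
(A ∧ (C ⊕ (A ∧ (C ⊕ C)))) ⊕ C = min(1, 0.304 + 0.705) = min(1, 1.009) = 1.000
((A ∧ (C ⊕ (A ∧ (C ⊕ C)))) ⊕ C) ∧ B = min(1.000, 0.055) = 0.055

0.055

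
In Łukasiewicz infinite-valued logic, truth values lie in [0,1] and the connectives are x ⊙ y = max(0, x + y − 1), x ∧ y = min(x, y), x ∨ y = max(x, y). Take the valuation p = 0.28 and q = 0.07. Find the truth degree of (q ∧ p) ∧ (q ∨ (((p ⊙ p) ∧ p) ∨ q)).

0.07

q ∧ p = min(0.07, 0.28) = 0.07
p ⊙ p = max(0, 0.28 + 0.28 − 1) = max(0, -0.44) = 0.00
(p ⊙ p) ∧ p = min(0.00, 0.28) = 0.00
((p ⊙ p) ∧ p) ∨ q = max(0.00, 0.07) = 0.07
q ∨ (((p ⊙ p) ∧ p) ∨ q) = max(0.07, 0.07) = 0.07
(q ∧ p) ∧ (q ∨ (((p ⊙ p) ∧ p) ∨ q)) = min(0.07, 0.07) = 0.07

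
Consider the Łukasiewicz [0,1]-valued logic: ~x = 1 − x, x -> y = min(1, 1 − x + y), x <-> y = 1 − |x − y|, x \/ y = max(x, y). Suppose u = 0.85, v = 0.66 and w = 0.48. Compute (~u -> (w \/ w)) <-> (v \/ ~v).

~u = 1 − 0.85 = 0.15
w \/ w = max(0.48, 0.48) = 0.48
~u -> (w \/ w) = min(1, 1 − 0.15 + 0.48) = min(1, 1.33) = 1.00
~v = 1 − 0.66 = 0.34
v \/ ~v = max(0.66, 0.34) = 0.66
(~u -> (w \/ w)) <-> (v \/ ~v) = 1 − |1.00 − 0.66| = 1 − 0.34 = 0.66

0.66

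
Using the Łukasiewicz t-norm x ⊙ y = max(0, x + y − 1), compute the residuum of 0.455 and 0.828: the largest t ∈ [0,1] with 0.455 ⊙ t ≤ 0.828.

1.000

The residuum of the Łukasiewicz t-norm gives the supremum: min(1, 1 − 0.455 + 0.828).
1 − 0.455 + 0.828 = 1.373, so t = min(1, 1.373) = 1.000.
Check: 0.455 ⊙ 1.000 = max(0, 0.455) = 0.455 ≤ 0.828.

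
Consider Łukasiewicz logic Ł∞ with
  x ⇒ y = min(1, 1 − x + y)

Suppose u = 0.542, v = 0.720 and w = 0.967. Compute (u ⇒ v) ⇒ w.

0.967

u ⇒ v = min(1, 1 − 0.542 + 0.720) = min(1, 1.178) = 1.000
(u ⇒ v) ⇒ w = min(1, 1 − 1.000 + 0.967) = min(1, 0.967) = 0.967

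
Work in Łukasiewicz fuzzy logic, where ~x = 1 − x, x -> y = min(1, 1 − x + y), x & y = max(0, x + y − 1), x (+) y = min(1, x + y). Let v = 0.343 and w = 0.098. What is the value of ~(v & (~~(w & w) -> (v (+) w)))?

0.657

w & w = max(0, 0.098 + 0.098 − 1) = max(0, -0.804) = 0.000
~(w & w) = 1 − 0.000 = 1.000
~~(w & w) = 1 − 1.000 = 0.000
v (+) w = min(1, 0.343 + 0.098) = min(1, 0.441) = 0.441
~~(w & w) -> (v (+) w) = min(1, 1 − 0.000 + 0.441) = min(1, 1.441) = 1.000
v & (~~(w & w) -> (v (+) w)) = max(0, 0.343 + 1.000 − 1) = max(0, 0.343) = 0.343
~(v & (~~(w & w) -> (v (+) w))) = 1 − 0.343 = 0.657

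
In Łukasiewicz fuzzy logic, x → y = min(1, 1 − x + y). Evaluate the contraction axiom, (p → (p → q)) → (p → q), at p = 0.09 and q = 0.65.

1.00

p → q = min(1, 1 − 0.09 + 0.65) = min(1, 1.56) = 1.00
p → (p → q) = min(1, 1 − 0.09 + 1.00) = min(1, 1.91) = 1.00
(p → (p → q)) → (p → q) = min(1, 1 − 1.00 + 1.00) = min(1, 1.00) = 1.00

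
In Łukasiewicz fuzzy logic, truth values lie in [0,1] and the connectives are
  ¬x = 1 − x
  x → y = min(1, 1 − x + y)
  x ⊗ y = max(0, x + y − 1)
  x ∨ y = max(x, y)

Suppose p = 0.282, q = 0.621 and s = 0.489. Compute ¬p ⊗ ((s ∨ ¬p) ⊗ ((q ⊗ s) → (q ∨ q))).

0.436

¬p = 1 − 0.282 = 0.718
s ∨ ¬p = max(0.489, 0.718) = 0.718
q ⊗ s = max(0, 0.621 + 0.489 − 1) = max(0, 0.110) = 0.110
q ∨ q = max(0.621, 0.621) = 0.621
(q ⊗ s) → (q ∨ q) = min(1, 1 − 0.110 + 0.621) = min(1, 1.511) = 1.000
(s ∨ ¬p) ⊗ ((q ⊗ s) → (q ∨ q)) = max(0, 0.718 + 1.000 − 1) = max(0, 0.718) = 0.718
¬p ⊗ ((s ∨ ¬p) ⊗ ((q ⊗ s) → (q ∨ q))) = max(0, 0.718 + 0.718 − 1) = max(0, 0.436) = 0.436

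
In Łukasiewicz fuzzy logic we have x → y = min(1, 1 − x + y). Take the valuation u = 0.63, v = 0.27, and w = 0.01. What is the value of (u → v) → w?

0.37

u → v = min(1, 1 − 0.63 + 0.27) = min(1, 0.64) = 0.64
(u → v) → w = min(1, 1 − 0.64 + 0.01) = min(1, 0.37) = 0.37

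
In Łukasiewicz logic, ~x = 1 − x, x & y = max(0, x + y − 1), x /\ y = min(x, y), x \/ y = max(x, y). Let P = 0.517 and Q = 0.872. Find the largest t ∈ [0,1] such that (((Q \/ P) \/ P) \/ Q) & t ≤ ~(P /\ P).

Q \/ P = max(0.872, 0.517) = 0.872
(Q \/ P) \/ P = max(0.872, 0.517) = 0.872
((Q \/ P) \/ P) \/ Q = max(0.872, 0.872) = 0.872
So the left factor is ((Q \/ P) \/ P) \/ Q = 0.872.
P /\ P = min(0.517, 0.517) = 0.517
~(P /\ P) = 1 − 0.517 = 0.483
So the right-hand bound is ~(P /\ P) = 0.483.
The residuum of the Łukasiewicz t-norm gives the supremum: min(1, 1 − 0.872 + 0.483).
1 − 0.872 + 0.483 = 0.611, so t = min(1, 0.611) = 0.611.
Check: 0.872 & 0.611 = max(0, 0.483) = 0.483 ≤ 0.483.

0.611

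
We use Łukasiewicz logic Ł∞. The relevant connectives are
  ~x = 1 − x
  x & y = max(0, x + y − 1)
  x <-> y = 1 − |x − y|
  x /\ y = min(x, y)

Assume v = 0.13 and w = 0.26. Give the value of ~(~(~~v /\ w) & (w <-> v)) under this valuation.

0.26

~v = 1 − 0.13 = 0.87
~~v = 1 − 0.87 = 0.13
~~v /\ w = min(0.13, 0.26) = 0.13
~(~~v /\ w) = 1 − 0.13 = 0.87
w <-> v = 1 − |0.26 − 0.13| = 1 − 0.13 = 0.87
~(~~v /\ w) & (w <-> v) = max(0, 0.87 + 0.87 − 1) = max(0, 0.74) = 0.74
~(~(~~v /\ w) & (w <-> v)) = 1 − 0.74 = 0.26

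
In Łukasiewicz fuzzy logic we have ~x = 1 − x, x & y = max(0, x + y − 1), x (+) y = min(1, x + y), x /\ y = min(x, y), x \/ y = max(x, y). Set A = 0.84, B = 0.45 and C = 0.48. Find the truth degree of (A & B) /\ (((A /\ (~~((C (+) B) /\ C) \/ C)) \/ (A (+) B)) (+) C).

0.29

A & B = max(0, 0.84 + 0.45 − 1) = max(0, 0.29) = 0.29
C (+) B = min(1, 0.48 + 0.45) = min(1, 0.93) = 0.93
(C (+) B) /\ C = min(0.93, 0.48) = 0.48
~((C (+) B) /\ C) = 1 − 0.48 = 0.52
~~((C (+) B) /\ C) = 1 − 0.52 = 0.48
~~((C (+) B) /\ C) \/ C = max(0.48, 0.48) = 0.48
A /\ (~~((C (+) B) /\ C) \/ C) = min(0.84, 0.48) = 0.48
A (+) B = min(1, 0.84 + 0.45) = min(1, 1.29) = 1.00
(A /\ (~~((C (+) B) /\ C) \/ C)) \/ (A (+) B) = max(0.48, 1.00) = 1.00
((A /\ (~~((C (+) B) /\ C) \/ C)) \/ (A (+) B)) (+) C = min(1, 1.00 + 0.48) = min(1, 1.48) = 1.00
(A & B) /\ (((A /\ (~~((C (+) B) /\ C) \/ C)) \/ (A (+) B)) (+) C) = min(0.29, 1.00) = 0.29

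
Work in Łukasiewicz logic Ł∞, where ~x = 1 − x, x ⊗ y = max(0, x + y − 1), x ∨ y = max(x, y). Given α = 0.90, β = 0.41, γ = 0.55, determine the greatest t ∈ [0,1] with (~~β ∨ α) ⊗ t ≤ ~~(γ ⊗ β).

~β = 1 − 0.41 = 0.59
~~β = 1 − 0.59 = 0.41
~~β ∨ α = max(0.41, 0.90) = 0.90
So the left factor is ~~β ∨ α = 0.90.
γ ⊗ β = max(0, 0.55 + 0.41 − 1) = max(0, -0.04) = 0.00
~(γ ⊗ β) = 1 − 0.00 = 1.00
~~(γ ⊗ β) = 1 − 1.00 = 0.00
So the right-hand bound is ~~(γ ⊗ β) = 0.00.
The residuum of the Łukasiewicz t-norm gives the supremum: min(1, 1 − 0.90 + 0.00).
1 − 0.90 + 0.00 = 0.10, so t = min(1, 0.10) = 0.10.
Check: 0.90 ⊗ 0.10 = max(0, 0.00) = 0.00 ≤ 0.00.

0.10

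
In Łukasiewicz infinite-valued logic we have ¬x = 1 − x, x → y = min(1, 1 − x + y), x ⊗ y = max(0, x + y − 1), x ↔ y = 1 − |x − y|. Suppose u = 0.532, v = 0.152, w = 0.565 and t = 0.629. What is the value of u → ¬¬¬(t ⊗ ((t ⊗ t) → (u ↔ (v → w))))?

0.839

t ⊗ t = max(0, 0.629 + 0.629 − 1) = max(0, 0.258) = 0.258
v → w = min(1, 1 − 0.152 + 0.565) = min(1, 1.413) = 1.000
u ↔ (v → w) = 1 − |0.532 − 1.000| = 1 − 0.468 = 0.532
(t ⊗ t) → (u ↔ (v → w)) = min(1, 1 − 0.258 + 0.532) = min(1, 1.274) = 1.000
t ⊗ ((t ⊗ t) → (u ↔ (v → w))) = max(0, 0.629 + 1.000 − 1) = max(0, 0.629) = 0.629
¬(t ⊗ ((t ⊗ t) → (u ↔ (v → w)))) = 1 − 0.629 = 0.371
¬¬(t ⊗ ((t ⊗ t) → (u ↔ (v → w)))) = 1 − 0.371 = 0.629
¬¬¬(t ⊗ ((t ⊗ t) → (u ↔ (v → w)))) = 1 − 0.629 = 0.371
u → ¬¬¬(t ⊗ ((t ⊗ t) → (u ↔ (v → w)))) = min(1, 1 − 0.532 + 0.371) = min(1, 0.839) = 0.839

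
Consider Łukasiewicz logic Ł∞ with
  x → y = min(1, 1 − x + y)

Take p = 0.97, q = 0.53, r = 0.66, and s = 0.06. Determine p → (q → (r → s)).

r → s = min(1, 1 − 0.66 + 0.06) = min(1, 0.40) = 0.40
q → (r → s) = min(1, 1 − 0.53 + 0.40) = min(1, 0.87) = 0.87
p → (q → (r → s)) = min(1, 1 − 0.97 + 0.87) = min(1, 0.90) = 0.90

0.90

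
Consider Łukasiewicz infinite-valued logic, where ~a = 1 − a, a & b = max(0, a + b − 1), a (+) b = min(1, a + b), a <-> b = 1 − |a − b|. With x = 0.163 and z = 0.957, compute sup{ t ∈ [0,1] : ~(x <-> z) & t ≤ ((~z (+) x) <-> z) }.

0.455

x <-> z = 1 − |0.163 − 0.957| = 1 − 0.794 = 0.206
~(x <-> z) = 1 − 0.206 = 0.794
So the left factor is ~(x <-> z) = 0.794.
~z = 1 − 0.957 = 0.043
~z (+) x = min(1, 0.043 + 0.163) = min(1, 0.206) = 0.206
(~z (+) x) <-> z = 1 − |0.206 − 0.957| = 1 − 0.751 = 0.249
So the right-hand bound is (~z (+) x) <-> z = 0.249.
The residuum of the Łukasiewicz t-norm gives the supremum: min(1, 1 − 0.794 + 0.249).
1 − 0.794 + 0.249 = 0.455, so t = min(1, 0.455) = 0.455.
Check: 0.794 & 0.455 = max(0, 0.249) = 0.249 ≤ 0.249.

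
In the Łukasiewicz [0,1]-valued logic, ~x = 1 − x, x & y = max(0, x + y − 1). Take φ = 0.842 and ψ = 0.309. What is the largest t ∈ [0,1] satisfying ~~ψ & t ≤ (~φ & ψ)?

0.691

~ψ = 1 − 0.309 = 0.691
~~ψ = 1 − 0.691 = 0.309
So the left factor is ~~ψ = 0.309.
~φ = 1 − 0.842 = 0.158
~φ & ψ = max(0, 0.158 + 0.309 − 1) = max(0, -0.533) = 0.000
So the right-hand bound is ~φ & ψ = 0.000.
The residuum of the Łukasiewicz t-norm gives the supremum: min(1, 1 − 0.309 + 0.000).
1 − 0.309 + 0.000 = 0.691, so t = min(1, 0.691) = 0.691.
Check: 0.309 & 0.691 = max(0, 0.000) = 0.000 ≤ 0.000.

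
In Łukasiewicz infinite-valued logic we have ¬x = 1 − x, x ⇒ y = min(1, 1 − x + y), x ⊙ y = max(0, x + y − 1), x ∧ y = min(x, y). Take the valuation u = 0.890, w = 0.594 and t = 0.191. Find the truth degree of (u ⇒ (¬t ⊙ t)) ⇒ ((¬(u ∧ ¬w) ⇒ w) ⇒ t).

¬t = 1 − 0.191 = 0.809
¬t ⊙ t = max(0, 0.809 + 0.191 − 1) = max(0, 0.000) = 0.000
u ⇒ (¬t ⊙ t) = min(1, 1 − 0.890 + 0.000) = min(1, 0.110) = 0.110
¬w = 1 − 0.594 = 0.406
u ∧ ¬w = min(0.890, 0.406) = 0.406
¬(u ∧ ¬w) = 1 − 0.406 = 0.594
¬(u ∧ ¬w) ⇒ w = min(1, 1 − 0.594 + 0.594) = min(1, 1.000) = 1.000
(¬(u ∧ ¬w) ⇒ w) ⇒ t = min(1, 1 − 1.000 + 0.191) = min(1, 0.191) = 0.191
(u ⇒ (¬t ⊙ t)) ⇒ ((¬(u ∧ ¬w) ⇒ w) ⇒ t) = min(1, 1 − 0.110 + 0.191) = min(1, 1.081) = 1.000

1.000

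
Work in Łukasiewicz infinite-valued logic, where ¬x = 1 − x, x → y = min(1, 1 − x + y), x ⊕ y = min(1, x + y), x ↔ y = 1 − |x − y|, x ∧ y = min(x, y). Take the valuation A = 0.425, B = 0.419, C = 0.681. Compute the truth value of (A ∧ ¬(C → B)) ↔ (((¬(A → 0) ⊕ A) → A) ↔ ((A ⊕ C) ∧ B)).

C → B = min(1, 1 − 0.681 + 0.419) = min(1, 0.738) = 0.738
¬(C → B) = 1 − 0.738 = 0.262
A ∧ ¬(C → B) = min(0.425, 0.262) = 0.262
A → 0 = min(1, 1 − 0.425 + 0.000) = min(1, 0.575) = 0.575
¬(A → 0) = 1 − 0.575 = 0.425
¬(A → 0) ⊕ A = min(1, 0.425 + 0.425) = min(1, 0.850) = 0.850
(¬(A → 0) ⊕ A) → A = min(1, 1 − 0.850 + 0.425) = min(1, 0.575) = 0.575
A ⊕ C = min(1, 0.425 + 0.681) = min(1, 1.106) = 1.000
(A ⊕ C) ∧ B = min(1.000, 0.419) = 0.419
((¬(A → 0) ⊕ A) → A) ↔ ((A ⊕ C) ∧ B) = 1 − |0.575 − 0.419| = 1 − 0.156 = 0.844
(A ∧ ¬(C → B)) ↔ (((¬(A → 0) ⊕ A) → A) ↔ ((A ⊕ C) ∧ B)) = 1 − |0.262 − 0.844| = 1 − 0.582 = 0.418

0.418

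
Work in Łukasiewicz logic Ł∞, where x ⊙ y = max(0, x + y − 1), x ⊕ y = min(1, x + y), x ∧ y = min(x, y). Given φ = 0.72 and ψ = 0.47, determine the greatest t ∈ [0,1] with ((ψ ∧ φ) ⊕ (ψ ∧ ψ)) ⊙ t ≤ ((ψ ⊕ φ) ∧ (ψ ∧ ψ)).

0.53

ψ ∧ φ = min(0.47, 0.72) = 0.47
ψ ∧ ψ = min(0.47, 0.47) = 0.47
(ψ ∧ φ) ⊕ (ψ ∧ ψ) = min(1, 0.47 + 0.47) = min(1, 0.94) = 0.94
So the left factor is (ψ ∧ φ) ⊕ (ψ ∧ ψ) = 0.94.
ψ ⊕ φ = min(1, 0.47 + 0.72) = min(1, 1.19) = 1.00
(ψ ⊕ φ) ∧ (ψ ∧ ψ) = min(1.00, 0.47) = 0.47
So the right-hand bound is (ψ ⊕ φ) ∧ (ψ ∧ ψ) = 0.47.
The residuum of the Łukasiewicz t-norm gives the supremum: min(1, 1 − 0.94 + 0.47).
1 − 0.94 + 0.47 = 0.53, so t = min(1, 0.53) = 0.53.
Check: 0.94 ⊙ 0.53 = max(0, 0.47) = 0.47 ≤ 0.47.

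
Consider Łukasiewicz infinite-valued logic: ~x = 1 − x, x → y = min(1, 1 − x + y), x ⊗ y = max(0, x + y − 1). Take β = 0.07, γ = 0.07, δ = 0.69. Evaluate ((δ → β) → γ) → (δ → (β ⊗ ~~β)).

δ → β = min(1, 1 − 0.69 + 0.07) = min(1, 0.38) = 0.38
(δ → β) → γ = min(1, 1 − 0.38 + 0.07) = min(1, 0.69) = 0.69
~β = 1 − 0.07 = 0.93
~~β = 1 − 0.93 = 0.07
β ⊗ ~~β = max(0, 0.07 + 0.07 − 1) = max(0, -0.86) = 0.00
δ → (β ⊗ ~~β) = min(1, 1 − 0.69 + 0.00) = min(1, 0.31) = 0.31
((δ → β) → γ) → (δ → (β ⊗ ~~β)) = min(1, 1 − 0.69 + 0.31) = min(1, 0.62) = 0.62

0.62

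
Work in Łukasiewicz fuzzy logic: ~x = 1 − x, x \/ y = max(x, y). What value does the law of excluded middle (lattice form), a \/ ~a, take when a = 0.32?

0.68

~a = 1 − 0.32 = 0.68
a \/ ~a = max(0.32, 0.68) = 0.68
(The value 0.68 < 1 shows this instance is not satisfied; not a Ł∞-tautology — its value is max(a, 1−a).)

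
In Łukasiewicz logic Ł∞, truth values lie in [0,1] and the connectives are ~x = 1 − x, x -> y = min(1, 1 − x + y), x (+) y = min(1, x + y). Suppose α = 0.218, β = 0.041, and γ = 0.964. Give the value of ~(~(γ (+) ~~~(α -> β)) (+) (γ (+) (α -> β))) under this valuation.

α -> β = min(1, 1 − 0.218 + 0.041) = min(1, 0.823) = 0.823
~(α -> β) = 1 − 0.823 = 0.177
~~(α -> β) = 1 − 0.177 = 0.823
~~~(α -> β) = 1 − 0.823 = 0.177
γ (+) ~~~(α -> β) = min(1, 0.964 + 0.177) = min(1, 1.141) = 1.000
~(γ (+) ~~~(α -> β)) = 1 − 1.000 = 0.000
γ (+) (α -> β) = min(1, 0.964 + 0.823) = min(1, 1.787) = 1.000
~(γ (+) ~~~(α -> β)) (+) (γ (+) (α -> β)) = min(1, 0.000 + 1.000) = min(1, 1.000) = 1.000
~(~(γ (+) ~~~(α -> β)) (+) (γ (+) (α -> β))) = 1 − 1.000 = 0.000

0.000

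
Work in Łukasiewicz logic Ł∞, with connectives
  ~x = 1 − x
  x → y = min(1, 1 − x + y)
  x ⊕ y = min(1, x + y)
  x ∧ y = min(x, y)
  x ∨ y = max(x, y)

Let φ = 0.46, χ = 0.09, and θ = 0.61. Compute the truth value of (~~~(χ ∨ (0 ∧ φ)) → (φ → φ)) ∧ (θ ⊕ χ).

0 ∧ φ = min(0.00, 0.46) = 0.00
χ ∨ (0 ∧ φ) = max(0.09, 0.00) = 0.09
~(χ ∨ (0 ∧ φ)) = 1 − 0.09 = 0.91
~~(χ ∨ (0 ∧ φ)) = 1 − 0.91 = 0.09
~~~(χ ∨ (0 ∧ φ)) = 1 − 0.09 = 0.91
φ → φ = min(1, 1 − 0.46 + 0.46) = min(1, 1.00) = 1.00
~~~(χ ∨ (0 ∧ φ)) → (φ → φ) = min(1, 1 − 0.91 + 1.00) = min(1, 1.09) = 1.00
θ ⊕ χ = min(1, 0.61 + 0.09) = min(1, 0.70) = 0.70
(~~~(χ ∨ (0 ∧ φ)) → (φ → φ)) ∧ (θ ⊕ χ) = min(1.00, 0.70) = 0.70

0.70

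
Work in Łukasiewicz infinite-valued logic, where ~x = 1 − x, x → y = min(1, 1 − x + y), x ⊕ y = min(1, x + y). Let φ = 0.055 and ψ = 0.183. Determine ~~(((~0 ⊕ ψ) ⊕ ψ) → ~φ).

0.945

~0 = 1 − 0.000 = 1.000
~0 ⊕ ψ = min(1, 1.000 + 0.183) = min(1, 1.183) = 1.000
(~0 ⊕ ψ) ⊕ ψ = min(1, 1.000 + 0.183) = min(1, 1.183) = 1.000
~φ = 1 − 0.055 = 0.945
((~0 ⊕ ψ) ⊕ ψ) → ~φ = min(1, 1 − 1.000 + 0.945) = min(1, 0.945) = 0.945
~(((~0 ⊕ ψ) ⊕ ψ) → ~φ) = 1 − 0.945 = 0.055
~~(((~0 ⊕ ψ) ⊕ ψ) → ~φ) = 1 − 0.055 = 0.945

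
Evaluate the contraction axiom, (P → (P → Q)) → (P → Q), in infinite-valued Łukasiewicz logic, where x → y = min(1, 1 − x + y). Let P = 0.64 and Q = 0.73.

1.00

P → Q = min(1, 1 − 0.64 + 0.73) = min(1, 1.09) = 1.00
P → (P → Q) = min(1, 1 − 0.64 + 1.00) = min(1, 1.36) = 1.00
(P → (P → Q)) → (P → Q) = min(1, 1 − 1.00 + 1.00) = min(1, 1.00) = 1.00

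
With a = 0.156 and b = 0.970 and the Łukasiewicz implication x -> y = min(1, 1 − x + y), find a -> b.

a -> b = min(1, 1 − 0.156 + 0.970) = min(1, 1.814) = 1.000
For comparison, the Gödel implication (1 if x ≤ y else y) would give 1.000.

1.000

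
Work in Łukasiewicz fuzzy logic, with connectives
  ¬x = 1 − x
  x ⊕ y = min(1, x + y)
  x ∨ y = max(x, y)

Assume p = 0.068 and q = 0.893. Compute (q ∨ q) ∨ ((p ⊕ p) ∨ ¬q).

0.893

q ∨ q = max(0.893, 0.893) = 0.893
p ⊕ p = min(1, 0.068 + 0.068) = min(1, 0.136) = 0.136
¬q = 1 − 0.893 = 0.107
(p ⊕ p) ∨ ¬q = max(0.136, 0.107) = 0.136
(q ∨ q) ∨ ((p ⊕ p) ∨ ¬q) = max(0.893, 0.136) = 0.893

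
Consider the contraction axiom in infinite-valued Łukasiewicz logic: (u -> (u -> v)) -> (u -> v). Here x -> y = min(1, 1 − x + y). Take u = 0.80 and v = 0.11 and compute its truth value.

0.80

u -> v = min(1, 1 − 0.80 + 0.11) = min(1, 0.31) = 0.31
u -> (u -> v) = min(1, 1 − 0.80 + 0.31) = min(1, 0.51) = 0.51
(u -> (u -> v)) -> (u -> v) = min(1, 1 − 0.51 + 0.31) = min(1, 0.80) = 0.80
(The value 0.80 < 1 shows this instance is not satisfied; fails in Ł∞ (the t-norm is not idempotent).)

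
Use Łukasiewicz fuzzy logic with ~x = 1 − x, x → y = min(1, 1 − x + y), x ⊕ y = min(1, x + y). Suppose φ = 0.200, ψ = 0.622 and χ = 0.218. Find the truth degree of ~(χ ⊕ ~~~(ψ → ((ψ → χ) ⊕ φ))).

0.782

ψ → χ = min(1, 1 − 0.622 + 0.218) = min(1, 0.596) = 0.596
(ψ → χ) ⊕ φ = min(1, 0.596 + 0.200) = min(1, 0.796) = 0.796
ψ → ((ψ → χ) ⊕ φ) = min(1, 1 − 0.622 + 0.796) = min(1, 1.174) = 1.000
~(ψ → ((ψ → χ) ⊕ φ)) = 1 − 1.000 = 0.000
~~(ψ → ((ψ → χ) ⊕ φ)) = 1 − 0.000 = 1.000
~~~(ψ → ((ψ → χ) ⊕ φ)) = 1 − 1.000 = 0.000
χ ⊕ ~~~(ψ → ((ψ → χ) ⊕ φ)) = min(1, 0.218 + 0.000) = min(1, 0.218) = 0.218
~(χ ⊕ ~~~(ψ → ((ψ → χ) ⊕ φ))) = 1 − 0.218 = 0.782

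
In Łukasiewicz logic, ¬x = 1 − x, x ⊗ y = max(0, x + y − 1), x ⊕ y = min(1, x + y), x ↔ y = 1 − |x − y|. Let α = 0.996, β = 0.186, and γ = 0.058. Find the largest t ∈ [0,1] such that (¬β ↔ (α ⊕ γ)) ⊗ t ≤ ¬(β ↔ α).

0.996

¬β = 1 − 0.186 = 0.814
α ⊕ γ = min(1, 0.996 + 0.058) = min(1, 1.054) = 1.000
¬β ↔ (α ⊕ γ) = 1 − |0.814 − 1.000| = 1 − 0.186 = 0.814
So the left factor is ¬β ↔ (α ⊕ γ) = 0.814.
β ↔ α = 1 − |0.186 − 0.996| = 1 − 0.810 = 0.190
¬(β ↔ α) = 1 − 0.190 = 0.810
So the right-hand bound is ¬(β ↔ α) = 0.810.
The residuum of the Łukasiewicz t-norm gives the supremum: min(1, 1 − 0.814 + 0.810).
1 − 0.814 + 0.810 = 0.996, so t = min(1, 0.996) = 0.996.
Check: 0.814 ⊗ 0.996 = max(0, 0.810) = 0.810 ≤ 0.810.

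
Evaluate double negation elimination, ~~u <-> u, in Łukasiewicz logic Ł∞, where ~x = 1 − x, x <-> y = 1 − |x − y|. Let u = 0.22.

~u = 1 − 0.22 = 0.78
~~u = 1 − 0.78 = 0.22
~~u <-> u = 1 − |0.22 − 0.22| = 1 − 0.00 = 1.00
(As expected: always 1 in Ł∞ since negation is involutive.)

1.00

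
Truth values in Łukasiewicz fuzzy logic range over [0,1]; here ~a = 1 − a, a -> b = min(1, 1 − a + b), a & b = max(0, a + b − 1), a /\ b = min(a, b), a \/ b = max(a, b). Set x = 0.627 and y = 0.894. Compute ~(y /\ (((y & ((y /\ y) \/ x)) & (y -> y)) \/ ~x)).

y /\ y = min(0.894, 0.894) = 0.894
(y /\ y) \/ x = max(0.894, 0.627) = 0.894
y & ((y /\ y) \/ x) = max(0, 0.894 + 0.894 − 1) = max(0, 0.788) = 0.788
y -> y = min(1, 1 − 0.894 + 0.894) = min(1, 1.000) = 1.000
(y & ((y /\ y) \/ x)) & (y -> y) = max(0, 0.788 + 1.000 − 1) = max(0, 0.788) = 0.788
~x = 1 − 0.627 = 0.373
((y & ((y /\ y) \/ x)) & (y -> y)) \/ ~x = max(0.788, 0.373) = 0.788
y /\ (((y & ((y /\ y) \/ x)) & (y -> y)) \/ ~x) = min(0.894, 0.788) = 0.788
~(y /\ (((y & ((y /\ y) \/ x)) & (y -> y)) \/ ~x)) = 1 − 0.788 = 0.212

0.212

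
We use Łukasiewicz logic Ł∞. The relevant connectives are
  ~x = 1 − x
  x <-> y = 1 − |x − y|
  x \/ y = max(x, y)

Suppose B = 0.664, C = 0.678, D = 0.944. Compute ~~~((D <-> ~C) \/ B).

~C = 1 − 0.678 = 0.322
D <-> ~C = 1 − |0.944 − 0.322| = 1 − 0.622 = 0.378
(D <-> ~C) \/ B = max(0.378, 0.664) = 0.664
~((D <-> ~C) \/ B) = 1 − 0.664 = 0.336
~~((D <-> ~C) \/ B) = 1 − 0.336 = 0.664
~~~((D <-> ~C) \/ B) = 1 − 0.664 = 0.336

0.336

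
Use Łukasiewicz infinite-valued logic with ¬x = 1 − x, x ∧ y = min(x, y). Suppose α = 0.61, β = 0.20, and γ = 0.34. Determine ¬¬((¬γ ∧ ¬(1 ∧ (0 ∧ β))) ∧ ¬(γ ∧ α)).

¬γ = 1 − 0.34 = 0.66
0 ∧ β = min(0.00, 0.20) = 0.00
1 ∧ (0 ∧ β) = min(1.00, 0.00) = 0.00
¬(1 ∧ (0 ∧ β)) = 1 − 0.00 = 1.00
¬γ ∧ ¬(1 ∧ (0 ∧ β)) = min(0.66, 1.00) = 0.66
γ ∧ α = min(0.34, 0.61) = 0.34
¬(γ ∧ α) = 1 − 0.34 = 0.66
(¬γ ∧ ¬(1 ∧ (0 ∧ β))) ∧ ¬(γ ∧ α) = min(0.66, 0.66) = 0.66
¬((¬γ ∧ ¬(1 ∧ (0 ∧ β))) ∧ ¬(γ ∧ α)) = 1 − 0.66 = 0.34
¬¬((¬γ ∧ ¬(1 ∧ (0 ∧ β))) ∧ ¬(γ ∧ α)) = 1 − 0.34 = 0.66

0.66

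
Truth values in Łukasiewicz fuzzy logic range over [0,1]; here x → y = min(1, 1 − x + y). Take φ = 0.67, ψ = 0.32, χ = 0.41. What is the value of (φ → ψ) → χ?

0.76

φ → ψ = min(1, 1 − 0.67 + 0.32) = min(1, 0.65) = 0.65
(φ → ψ) → χ = min(1, 1 − 0.65 + 0.41) = min(1, 0.76) = 0.76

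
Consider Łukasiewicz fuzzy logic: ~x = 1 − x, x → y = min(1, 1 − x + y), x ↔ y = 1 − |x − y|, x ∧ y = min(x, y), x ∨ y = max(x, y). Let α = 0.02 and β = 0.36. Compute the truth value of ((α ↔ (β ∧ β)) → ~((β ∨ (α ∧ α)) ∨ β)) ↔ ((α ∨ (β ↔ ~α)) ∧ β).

0.38

β ∧ β = min(0.36, 0.36) = 0.36
α ↔ (β ∧ β) = 1 − |0.02 − 0.36| = 1 − 0.34 = 0.66
α ∧ α = min(0.02, 0.02) = 0.02
β ∨ (α ∧ α) = max(0.36, 0.02) = 0.36
(β ∨ (α ∧ α)) ∨ β = max(0.36, 0.36) = 0.36
~((β ∨ (α ∧ α)) ∨ β) = 1 − 0.36 = 0.64
(α ↔ (β ∧ β)) → ~((β ∨ (α ∧ α)) ∨ β) = min(1, 1 − 0.66 + 0.64) = min(1, 0.98) = 0.98
~α = 1 − 0.02 = 0.98
β ↔ ~α = 1 − |0.36 − 0.98| = 1 − 0.62 = 0.38
α ∨ (β ↔ ~α) = max(0.02, 0.38) = 0.38
(α ∨ (β ↔ ~α)) ∧ β = min(0.38, 0.36) = 0.36
((α ↔ (β ∧ β)) → ~((β ∨ (α ∧ α)) ∨ β)) ↔ ((α ∨ (β ↔ ~α)) ∧ β) = 1 − |0.98 − 0.36| = 1 − 0.62 = 0.38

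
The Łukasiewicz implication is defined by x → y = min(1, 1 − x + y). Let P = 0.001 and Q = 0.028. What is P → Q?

1.000

P → Q = min(1, 1 − 0.001 + 0.028) = min(1, 1.027) = 1.000
For comparison, the Gödel implication (1 if x ≤ y else y) would give 1.000.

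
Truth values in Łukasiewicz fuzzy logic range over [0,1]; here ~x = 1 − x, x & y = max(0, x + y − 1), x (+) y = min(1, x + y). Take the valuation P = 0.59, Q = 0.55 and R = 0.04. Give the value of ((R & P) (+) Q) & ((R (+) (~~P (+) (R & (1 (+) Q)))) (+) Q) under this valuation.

R & P = max(0, 0.04 + 0.59 − 1) = max(0, -0.37) = 0.00
(R & P) (+) Q = min(1, 0.00 + 0.55) = min(1, 0.55) = 0.55
~P = 1 − 0.59 = 0.41
~~P = 1 − 0.41 = 0.59
1 (+) Q = min(1, 1.00 + 0.55) = min(1, 1.55) = 1.00
R & (1 (+) Q) = max(0, 0.04 + 1.00 − 1) = max(0, 0.04) = 0.04
~~P (+) (R & (1 (+) Q)) = min(1, 0.59 + 0.04) = min(1, 0.63) = 0.63
R (+) (~~P (+) (R & (1 (+) Q))) = min(1, 0.04 + 0.63) = min(1, 0.67) = 0.67
(R (+) (~~P (+) (R & (1 (+) Q)))) (+) Q = min(1, 0.67 + 0.55) = min(1, 1.22) = 1.00
((R & P) (+) Q) & ((R (+) (~~P (+) (R & (1 (+) Q)))) (+) Q) = max(0, 0.55 + 1.00 − 1) = max(0, 0.55) = 0.55

0.55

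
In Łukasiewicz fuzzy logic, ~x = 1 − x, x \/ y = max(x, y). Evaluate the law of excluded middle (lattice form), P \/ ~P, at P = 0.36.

~P = 1 − 0.36 = 0.64
P \/ ~P = max(0.36, 0.64) = 0.64
(The value 0.64 < 1 shows this instance is not satisfied; not a Ł∞-tautology — its value is max(a, 1−a).)

0.64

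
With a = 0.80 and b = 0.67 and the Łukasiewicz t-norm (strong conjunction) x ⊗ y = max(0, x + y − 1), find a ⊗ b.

0.47

a ⊗ b = max(0, 0.80 + 0.67 − 1) = max(0, 0.47) = 0.47
For comparison, the Gödel (minimum) t-norm min(x, y) would give 0.67.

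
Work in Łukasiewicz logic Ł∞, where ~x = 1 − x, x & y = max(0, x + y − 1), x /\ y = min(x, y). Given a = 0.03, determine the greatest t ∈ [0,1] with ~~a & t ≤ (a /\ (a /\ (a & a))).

~a = 1 − 0.03 = 0.97
~~a = 1 − 0.97 = 0.03
So the left factor is ~~a = 0.03.
a & a = max(0, 0.03 + 0.03 − 1) = max(0, -0.94) = 0.00
a /\ (a & a) = min(0.03, 0.00) = 0.00
a /\ (a /\ (a & a)) = min(0.03, 0.00) = 0.00
So the right-hand bound is a /\ (a /\ (a & a)) = 0.00.
The residuum of the Łukasiewicz t-norm gives the supremum: min(1, 1 − 0.03 + 0.00).
1 − 0.03 + 0.00 = 0.97, so t = min(1, 0.97) = 0.97.
Check: 0.03 & 0.97 = max(0, 0.00) = 0.00 ≤ 0.00.

0.97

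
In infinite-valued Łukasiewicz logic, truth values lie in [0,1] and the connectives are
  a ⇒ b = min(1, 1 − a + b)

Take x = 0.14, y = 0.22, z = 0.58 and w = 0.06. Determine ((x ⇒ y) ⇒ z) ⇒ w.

x ⇒ y = min(1, 1 − 0.14 + 0.22) = min(1, 1.08) = 1.00
(x ⇒ y) ⇒ z = min(1, 1 − 1.00 + 0.58) = min(1, 0.58) = 0.58
((x ⇒ y) ⇒ z) ⇒ w = min(1, 1 − 0.58 + 0.06) = min(1, 0.48) = 0.48

0.48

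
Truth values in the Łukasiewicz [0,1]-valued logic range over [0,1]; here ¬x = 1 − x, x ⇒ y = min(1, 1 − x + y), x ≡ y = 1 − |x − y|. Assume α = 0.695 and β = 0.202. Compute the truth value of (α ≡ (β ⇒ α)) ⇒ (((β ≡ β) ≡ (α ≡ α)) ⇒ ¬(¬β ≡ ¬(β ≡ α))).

β ⇒ α = min(1, 1 − 0.202 + 0.695) = min(1, 1.493) = 1.000
α ≡ (β ⇒ α) = 1 − |0.695 − 1.000| = 1 − 0.305 = 0.695
β ≡ β = 1 − |0.202 − 0.202| = 1 − 0.000 = 1.000
α ≡ α = 1 − |0.695 − 0.695| = 1 − 0.000 = 1.000
(β ≡ β) ≡ (α ≡ α) = 1 − |1.000 − 1.000| = 1 − 0.000 = 1.000
¬β = 1 − 0.202 = 0.798
β ≡ α = 1 − |0.202 − 0.695| = 1 − 0.493 = 0.507
¬(β ≡ α) = 1 − 0.507 = 0.493
¬β ≡ ¬(β ≡ α) = 1 − |0.798 − 0.493| = 1 − 0.305 = 0.695
¬(¬β ≡ ¬(β ≡ α)) = 1 − 0.695 = 0.305
((β ≡ β) ≡ (α ≡ α)) ⇒ ¬(¬β ≡ ¬(β ≡ α)) = min(1, 1 − 1.000 + 0.305) = min(1, 0.305) = 0.305
(α ≡ (β ⇒ α)) ⇒ (((β ≡ β) ≡ (α ≡ α)) ⇒ ¬(¬β ≡ ¬(β ≡ α))) = min(1, 1 − 0.695 + 0.305) = min(1, 0.610) = 0.610

0.610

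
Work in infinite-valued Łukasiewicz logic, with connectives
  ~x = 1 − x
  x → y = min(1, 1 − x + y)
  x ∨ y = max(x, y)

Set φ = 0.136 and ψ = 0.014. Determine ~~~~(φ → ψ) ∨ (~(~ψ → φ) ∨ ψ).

0.878

φ → ψ = min(1, 1 − 0.136 + 0.014) = min(1, 0.878) = 0.878
~(φ → ψ) = 1 − 0.878 = 0.122
~~(φ → ψ) = 1 − 0.122 = 0.878
~~~(φ → ψ) = 1 − 0.878 = 0.122
~~~~(φ → ψ) = 1 − 0.122 = 0.878
~ψ = 1 − 0.014 = 0.986
~ψ → φ = min(1, 1 − 0.986 + 0.136) = min(1, 0.150) = 0.150
~(~ψ → φ) = 1 − 0.150 = 0.850
~(~ψ → φ) ∨ ψ = max(0.850, 0.014) = 0.850
~~~~(φ → ψ) ∨ (~(~ψ → φ) ∨ ψ) = max(0.878, 0.850) = 0.878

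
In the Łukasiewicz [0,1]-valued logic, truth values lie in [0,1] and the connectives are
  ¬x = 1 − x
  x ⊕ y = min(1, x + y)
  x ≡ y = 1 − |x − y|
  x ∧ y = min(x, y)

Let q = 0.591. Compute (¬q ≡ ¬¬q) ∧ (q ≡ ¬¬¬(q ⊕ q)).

0.409

¬q = 1 − 0.591 = 0.409
¬¬q = 1 − 0.409 = 0.591
¬q ≡ ¬¬q = 1 − |0.409 − 0.591| = 1 − 0.182 = 0.818
q ⊕ q = min(1, 0.591 + 0.591) = min(1, 1.182) = 1.000
¬(q ⊕ q) = 1 − 1.000 = 0.000
¬¬(q ⊕ q) = 1 − 0.000 = 1.000
¬¬¬(q ⊕ q) = 1 − 1.000 = 0.000
q ≡ ¬¬¬(q ⊕ q) = 1 − |0.591 − 0.000| = 1 − 0.591 = 0.409
(¬q ≡ ¬¬q) ∧ (q ≡ ¬¬¬(q ⊕ q)) = min(0.818, 0.409) = 0.409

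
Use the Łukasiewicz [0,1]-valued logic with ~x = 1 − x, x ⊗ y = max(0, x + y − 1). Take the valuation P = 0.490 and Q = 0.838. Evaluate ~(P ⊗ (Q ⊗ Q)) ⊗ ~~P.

Q ⊗ Q = max(0, 0.838 + 0.838 − 1) = max(0, 0.676) = 0.676
P ⊗ (Q ⊗ Q) = max(0, 0.490 + 0.676 − 1) = max(0, 0.166) = 0.166
~(P ⊗ (Q ⊗ Q)) = 1 − 0.166 = 0.834
~P = 1 − 0.490 = 0.510
~~P = 1 − 0.510 = 0.490
~(P ⊗ (Q ⊗ Q)) ⊗ ~~P = max(0, 0.834 + 0.490 − 1) = max(0, 0.324) = 0.324

0.324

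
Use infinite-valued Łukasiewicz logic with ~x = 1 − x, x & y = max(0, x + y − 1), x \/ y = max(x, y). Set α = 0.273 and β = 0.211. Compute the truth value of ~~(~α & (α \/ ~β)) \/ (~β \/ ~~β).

~α = 1 − 0.273 = 0.727
~β = 1 − 0.211 = 0.789
α \/ ~β = max(0.273, 0.789) = 0.789
~α & (α \/ ~β) = max(0, 0.727 + 0.789 − 1) = max(0, 0.516) = 0.516
~(~α & (α \/ ~β)) = 1 − 0.516 = 0.484
~~(~α & (α \/ ~β)) = 1 − 0.484 = 0.516
~~β = 1 − 0.789 = 0.211
~β \/ ~~β = max(0.789, 0.211) = 0.789
~~(~α & (α \/ ~β)) \/ (~β \/ ~~β) = max(0.516, 0.789) = 0.789

0.789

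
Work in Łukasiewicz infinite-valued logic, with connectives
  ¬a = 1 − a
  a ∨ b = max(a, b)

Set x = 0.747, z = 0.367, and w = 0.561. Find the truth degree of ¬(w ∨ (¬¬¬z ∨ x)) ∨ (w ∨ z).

¬z = 1 − 0.367 = 0.633
¬¬z = 1 − 0.633 = 0.367
¬¬¬z = 1 − 0.367 = 0.633
¬¬¬z ∨ x = max(0.633, 0.747) = 0.747
w ∨ (¬¬¬z ∨ x) = max(0.561, 0.747) = 0.747
¬(w ∨ (¬¬¬z ∨ x)) = 1 − 0.747 = 0.253
w ∨ z = max(0.561, 0.367) = 0.561
¬(w ∨ (¬¬¬z ∨ x)) ∨ (w ∨ z) = max(0.253, 0.561) = 0.561

0.561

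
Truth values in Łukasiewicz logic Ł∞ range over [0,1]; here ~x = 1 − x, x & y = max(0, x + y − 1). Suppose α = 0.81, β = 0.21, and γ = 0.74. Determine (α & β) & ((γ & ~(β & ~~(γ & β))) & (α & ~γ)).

α & β = max(0, 0.81 + 0.21 − 1) = max(0, 0.02) = 0.02
γ & β = max(0, 0.74 + 0.21 − 1) = max(0, -0.05) = 0.00
~(γ & β) = 1 − 0.00 = 1.00
~~(γ & β) = 1 − 1.00 = 0.00
β & ~~(γ & β) = max(0, 0.21 + 0.00 − 1) = max(0, -0.79) = 0.00
~(β & ~~(γ & β)) = 1 − 0.00 = 1.00
γ & ~(β & ~~(γ & β)) = max(0, 0.74 + 1.00 − 1) = max(0, 0.74) = 0.74
~γ = 1 − 0.74 = 0.26
α & ~γ = max(0, 0.81 + 0.26 − 1) = max(0, 0.07) = 0.07
(γ & ~(β & ~~(γ & β))) & (α & ~γ) = max(0, 0.74 + 0.07 − 1) = max(0, -0.19) = 0.00
(α & β) & ((γ & ~(β & ~~(γ & β))) & (α & ~γ)) = max(0, 0.02 + 0.00 − 1) = max(0, -0.98) = 0.00

0.00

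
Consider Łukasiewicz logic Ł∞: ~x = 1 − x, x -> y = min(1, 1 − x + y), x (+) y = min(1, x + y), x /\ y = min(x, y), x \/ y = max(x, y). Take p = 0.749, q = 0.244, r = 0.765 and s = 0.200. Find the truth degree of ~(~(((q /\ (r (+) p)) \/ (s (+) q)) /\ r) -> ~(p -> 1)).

0.556

r (+) p = min(1, 0.765 + 0.749) = min(1, 1.514) = 1.000
q /\ (r (+) p) = min(0.244, 1.000) = 0.244
s (+) q = min(1, 0.200 + 0.244) = min(1, 0.444) = 0.444
(q /\ (r (+) p)) \/ (s (+) q) = max(0.244, 0.444) = 0.444
((q /\ (r (+) p)) \/ (s (+) q)) /\ r = min(0.444, 0.765) = 0.444
~(((q /\ (r (+) p)) \/ (s (+) q)) /\ r) = 1 − 0.444 = 0.556
p -> 1 = min(1, 1 − 0.749 + 1.000) = min(1, 1.251) = 1.000
~(p -> 1) = 1 − 1.000 = 0.000
~(((q /\ (r (+) p)) \/ (s (+) q)) /\ r) -> ~(p -> 1) = min(1, 1 − 0.556 + 0.000) = min(1, 0.444) = 0.444
~(~(((q /\ (r (+) p)) \/ (s (+) q)) /\ r) -> ~(p -> 1)) = 1 − 0.444 = 0.556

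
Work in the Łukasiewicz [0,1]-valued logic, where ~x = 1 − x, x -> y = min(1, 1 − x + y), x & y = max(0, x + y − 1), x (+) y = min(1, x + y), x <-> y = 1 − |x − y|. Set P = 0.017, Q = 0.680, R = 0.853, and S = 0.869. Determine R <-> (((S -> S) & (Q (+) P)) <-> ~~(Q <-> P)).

S -> S = min(1, 1 − 0.869 + 0.869) = min(1, 1.000) = 1.000
Q (+) P = min(1, 0.680 + 0.017) = min(1, 0.697) = 0.697
(S -> S) & (Q (+) P) = max(0, 1.000 + 0.697 − 1) = max(0, 0.697) = 0.697
Q <-> P = 1 − |0.680 − 0.017| = 1 − 0.663 = 0.337
~(Q <-> P) = 1 − 0.337 = 0.663
~~(Q <-> P) = 1 − 0.663 = 0.337
((S -> S) & (Q (+) P)) <-> ~~(Q <-> P) = 1 − |0.697 − 0.337| = 1 − 0.360 = 0.640
R <-> (((S -> S) & (Q (+) P)) <-> ~~(Q <-> P)) = 1 − |0.853 − 0.640| = 1 − 0.213 = 0.787

0.787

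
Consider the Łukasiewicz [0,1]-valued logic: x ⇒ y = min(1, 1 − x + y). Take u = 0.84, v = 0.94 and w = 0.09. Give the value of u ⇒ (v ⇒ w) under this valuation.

v ⇒ w = min(1, 1 − 0.94 + 0.09) = min(1, 0.15) = 0.15
u ⇒ (v ⇒ w) = min(1, 1 − 0.84 + 0.15) = min(1, 0.31) = 0.31

0.31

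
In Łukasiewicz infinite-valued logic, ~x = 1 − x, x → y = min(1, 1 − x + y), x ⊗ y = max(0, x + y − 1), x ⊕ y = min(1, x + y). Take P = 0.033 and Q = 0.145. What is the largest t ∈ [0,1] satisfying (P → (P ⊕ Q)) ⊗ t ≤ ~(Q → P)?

P ⊕ Q = min(1, 0.033 + 0.145) = min(1, 0.178) = 0.178
P → (P ⊕ Q) = min(1, 1 − 0.033 + 0.178) = min(1, 1.145) = 1.000
So the left factor is P → (P ⊕ Q) = 1.000.
Q → P = min(1, 1 − 0.145 + 0.033) = min(1, 0.888) = 0.888
~(Q → P) = 1 − 0.888 = 0.112
So the right-hand bound is ~(Q → P) = 0.112.
The residuum of the Łukasiewicz t-norm gives the supremum: min(1, 1 − 1.000 + 0.112).
1 − 1.000 + 0.112 = 0.112, so t = min(1, 0.112) = 0.112.
Check: 1.000 ⊗ 0.112 = max(0, 0.112) = 0.112 ≤ 0.112.

0.112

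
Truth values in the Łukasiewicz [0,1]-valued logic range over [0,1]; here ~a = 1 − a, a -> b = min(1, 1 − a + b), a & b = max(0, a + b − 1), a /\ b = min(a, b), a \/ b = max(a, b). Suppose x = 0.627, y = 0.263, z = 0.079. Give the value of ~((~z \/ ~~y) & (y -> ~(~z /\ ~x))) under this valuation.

~z = 1 − 0.079 = 0.921
~y = 1 − 0.263 = 0.737
~~y = 1 − 0.737 = 0.263
~z \/ ~~y = max(0.921, 0.263) = 0.921
~x = 1 − 0.627 = 0.373
~z /\ ~x = min(0.921, 0.373) = 0.373
~(~z /\ ~x) = 1 − 0.373 = 0.627
y -> ~(~z /\ ~x) = min(1, 1 − 0.263 + 0.627) = min(1, 1.364) = 1.000
(~z \/ ~~y) & (y -> ~(~z /\ ~x)) = max(0, 0.921 + 1.000 − 1) = max(0, 0.921) = 0.921
~((~z \/ ~~y) & (y -> ~(~z /\ ~x))) = 1 − 0.921 = 0.079

0.079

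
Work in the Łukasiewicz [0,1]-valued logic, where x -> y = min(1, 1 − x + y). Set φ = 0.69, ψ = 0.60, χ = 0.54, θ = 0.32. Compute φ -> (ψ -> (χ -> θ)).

1.00

χ -> θ = min(1, 1 − 0.54 + 0.32) = min(1, 0.78) = 0.78
ψ -> (χ -> θ) = min(1, 1 − 0.60 + 0.78) = min(1, 1.18) = 1.00
φ -> (ψ -> (χ -> θ)) = min(1, 1 − 0.69 + 1.00) = min(1, 1.31) = 1.00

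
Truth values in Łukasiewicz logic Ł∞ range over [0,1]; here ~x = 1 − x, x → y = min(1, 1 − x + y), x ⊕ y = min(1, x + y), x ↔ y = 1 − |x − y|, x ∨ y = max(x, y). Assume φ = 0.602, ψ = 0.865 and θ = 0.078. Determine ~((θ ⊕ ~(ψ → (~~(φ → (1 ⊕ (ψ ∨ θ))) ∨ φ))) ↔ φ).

0.524

ψ ∨ θ = max(0.865, 0.078) = 0.865
1 ⊕ (ψ ∨ θ) = min(1, 1.000 + 0.865) = min(1, 1.865) = 1.000
φ → (1 ⊕ (ψ ∨ θ)) = min(1, 1 − 0.602 + 1.000) = min(1, 1.398) = 1.000
~(φ → (1 ⊕ (ψ ∨ θ))) = 1 − 1.000 = 0.000
~~(φ → (1 ⊕ (ψ ∨ θ))) = 1 − 0.000 = 1.000
~~(φ → (1 ⊕ (ψ ∨ θ))) ∨ φ = max(1.000, 0.602) = 1.000
ψ → (~~(φ → (1 ⊕ (ψ ∨ θ))) ∨ φ) = min(1, 1 − 0.865 + 1.000) = min(1, 1.135) = 1.000
~(ψ → (~~(φ → (1 ⊕ (ψ ∨ θ))) ∨ φ)) = 1 − 1.000 = 0.000
θ ⊕ ~(ψ → (~~(φ → (1 ⊕ (ψ ∨ θ))) ∨ φ)) = min(1, 0.078 + 0.000) = min(1, 0.078) = 0.078
(θ ⊕ ~(ψ → (~~(φ → (1 ⊕ (ψ ∨ θ))) ∨ φ))) ↔ φ = 1 − |0.078 − 0.602| = 1 − 0.524 = 0.476
~((θ ⊕ ~(ψ → (~~(φ → (1 ⊕ (ψ ∨ θ))) ∨ φ))) ↔ φ) = 1 − 0.476 = 0.524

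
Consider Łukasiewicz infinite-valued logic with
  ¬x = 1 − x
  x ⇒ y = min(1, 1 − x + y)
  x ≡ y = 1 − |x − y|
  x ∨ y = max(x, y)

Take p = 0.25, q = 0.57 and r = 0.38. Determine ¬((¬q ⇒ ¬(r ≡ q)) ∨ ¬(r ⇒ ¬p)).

¬q = 1 − 0.57 = 0.43
r ≡ q = 1 − |0.38 − 0.57| = 1 − 0.19 = 0.81
¬(r ≡ q) = 1 − 0.81 = 0.19
¬q ⇒ ¬(r ≡ q) = min(1, 1 − 0.43 + 0.19) = min(1, 0.76) = 0.76
¬p = 1 − 0.25 = 0.75
r ⇒ ¬p = min(1, 1 − 0.38 + 0.75) = min(1, 1.37) = 1.00
¬(r ⇒ ¬p) = 1 − 1.00 = 0.00
(¬q ⇒ ¬(r ≡ q)) ∨ ¬(r ⇒ ¬p) = max(0.76, 0.00) = 0.76
¬((¬q ⇒ ¬(r ≡ q)) ∨ ¬(r ⇒ ¬p)) = 1 − 0.76 = 0.24

0.24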